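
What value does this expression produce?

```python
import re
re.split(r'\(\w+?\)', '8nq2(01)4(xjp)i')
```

`split` removes every match and returns the 3 fragments in between.

['8nq2', '4', 'i']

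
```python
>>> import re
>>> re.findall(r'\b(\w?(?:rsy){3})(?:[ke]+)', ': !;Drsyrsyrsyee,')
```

['Drsyrsyrsy']

The pattern matches a word boundary (`\b`, zero-width); then optionally a word character, then the literal 'rsy' repeated 3 times (captured); then one or more of one of [ke] (non-capturing group).
With a single group, `findall` returns only what that group captured — 1 item.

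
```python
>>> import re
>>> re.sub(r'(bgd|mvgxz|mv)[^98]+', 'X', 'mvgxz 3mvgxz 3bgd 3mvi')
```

Matches: at [0:22] → 'mvgxz 3mvgxz 3bgd 3mvi'.
`sub` substitutes 'X' at each match site.

'X'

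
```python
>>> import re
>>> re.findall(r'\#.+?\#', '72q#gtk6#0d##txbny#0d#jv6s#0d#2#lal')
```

A non-greedy quantifier consumes as few characters as it can — just enough that the remainder of the pattern still matches from where it stops; whatever follows it matches normally.
Scanning left to right: at [3:9] → '#gtk6#'; at [11:19] → '##txbny#'; at [21:27] → '#jv6s#'; at [29:32] → '#2#'.
`findall` yields the raw match text (4 of them) because the pattern has no groups.

['#gtk6#', '##txbny#', '#jv6s#', '#2#']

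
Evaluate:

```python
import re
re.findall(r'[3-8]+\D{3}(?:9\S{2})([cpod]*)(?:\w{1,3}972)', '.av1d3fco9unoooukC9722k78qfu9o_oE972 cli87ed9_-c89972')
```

['ooo', 'o']

The pattern matches one or more of a character in [3-8]; then exactly 3 of a non-digit; then the literal '9', then exactly 2 of a non-whitespace character (non-capturing group); then zero or more of one of [cpod] (captured); then 1 to 3 of a word character, then the literal '972' (non-capturing group).
One capturing group, so `findall` returns just the captured substring from each match — 2 in all.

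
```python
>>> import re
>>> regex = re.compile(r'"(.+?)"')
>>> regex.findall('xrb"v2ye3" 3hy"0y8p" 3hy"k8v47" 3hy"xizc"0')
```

['v2ye3', '0y8p', 'k8v47', 'xizc']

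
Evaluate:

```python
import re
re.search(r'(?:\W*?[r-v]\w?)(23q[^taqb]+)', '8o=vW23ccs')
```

None

Here nothing in the string fits, so the call returns None.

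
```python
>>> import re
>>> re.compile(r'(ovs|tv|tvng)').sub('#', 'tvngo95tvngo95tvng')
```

`|` is ordered: at each position the engine commits to the first alternative that works.
Matches: at [0:2] → 'tv'; at [7:9] → 'tv'; at [14:16] → 'tv'.
`sub` substitutes '#' at each match site.

'#ngo95#ngo95#ng'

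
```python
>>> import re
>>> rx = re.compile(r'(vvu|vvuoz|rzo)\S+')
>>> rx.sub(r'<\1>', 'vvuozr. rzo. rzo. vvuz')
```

'<vvu> <rzo> <rzo> <vvu>'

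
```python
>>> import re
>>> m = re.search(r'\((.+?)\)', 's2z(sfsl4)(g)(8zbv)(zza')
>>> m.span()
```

(3, 10)

With the lazy modifier that quantifier settles for the fewest repetitions that let the rest of the pattern succeed (the atoms after it are unaffected and can still be greedy).
`search` walks the string left to right and returns the first match it finds.
The match spans [3:10] → '(sfsl4)'.
Captured: group 1 = 'sfsl4'.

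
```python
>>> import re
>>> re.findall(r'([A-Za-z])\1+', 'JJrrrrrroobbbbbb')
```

['J', 'r', 'o', 'b']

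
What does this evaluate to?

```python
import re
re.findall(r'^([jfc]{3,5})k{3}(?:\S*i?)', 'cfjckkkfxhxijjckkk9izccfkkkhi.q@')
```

Pattern: anchored at the start of the string; then 3 to 5 of one of [jfc] (captured); then exactly 3 of a literal 'k'; then zero or more of a non-whitespace character, then optionally the literal 'i' (non-capturing group).
Scanning left to right: at [0:32] match 'cfjckkkfxhxijjckkk9izccfkkkhi.q@', group 1 = 'cfjc'.
One capturing group, so `findall` returns just the captured substring from the one match — 1 in all.

['cfjc']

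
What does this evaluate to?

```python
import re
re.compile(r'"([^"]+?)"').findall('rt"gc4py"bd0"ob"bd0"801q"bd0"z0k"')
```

Because there's exactly one group, `findall` drops the full match and keeps group 1 from each hit.

['gc4py', 'ob', '801q', 'z0k']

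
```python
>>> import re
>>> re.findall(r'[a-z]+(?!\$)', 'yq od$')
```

Because the assertion is negative and zero-width, positions next to the forbidden text are skipped.
No capturing groups, so `findall` returns the 2 full match strings.

['yq', 'o']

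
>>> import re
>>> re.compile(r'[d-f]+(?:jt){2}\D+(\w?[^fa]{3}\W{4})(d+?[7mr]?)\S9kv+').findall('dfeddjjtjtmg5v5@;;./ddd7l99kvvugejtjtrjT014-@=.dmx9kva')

[('014-@=.', 'dm')]

With 2 capturing groups, `findall` returns a 2-tuple per match.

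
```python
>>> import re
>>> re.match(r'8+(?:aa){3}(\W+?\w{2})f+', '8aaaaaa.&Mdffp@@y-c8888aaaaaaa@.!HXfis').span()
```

(0, 13)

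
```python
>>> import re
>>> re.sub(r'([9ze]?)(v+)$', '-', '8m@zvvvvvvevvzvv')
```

Pattern: optionally one of [9ze] (captured); then one or more of a literal 'v' (captured); then anchored at the end.
Matches: at [13:16] → 'zvv'.
Every occurrence is swapped for '-'.

'8m@zvvvvvvevv-'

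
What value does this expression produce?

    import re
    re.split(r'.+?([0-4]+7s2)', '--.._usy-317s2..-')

The pattern matches one or more of any character (lazy); then one or more of a character in [0-4], then the literal '7s2' (captured).
The `?` after the quantifier makes it lazy — it takes as little as possible before letting the rest of the pattern try.
Matches to split on: at [0:14] → '--.._usy-317s2'.
`re.split` interleaves the captured-group text with the surrounding fragments.

['', '317s2', '..-']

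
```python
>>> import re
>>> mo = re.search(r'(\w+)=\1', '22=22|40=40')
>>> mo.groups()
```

('22',)

A backreference is literal: `\1` must see the identical characters the first group matched.
`re.search` tries every starting position until one works.
The match spans [0:5] → '22=22'.
Captured: group 1 = '22'.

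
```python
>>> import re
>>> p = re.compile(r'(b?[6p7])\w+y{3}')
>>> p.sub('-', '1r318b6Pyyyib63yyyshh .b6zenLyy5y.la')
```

'1r318-shh .b6zenLyy5y.la'

`sub` substitutes '-' at each match site.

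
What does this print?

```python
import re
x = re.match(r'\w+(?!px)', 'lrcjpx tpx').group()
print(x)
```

Because the assertion is negative and zero-width, positions next to the forbidden text are skipped.
`re.match` only tries the pattern at the start of the string.
The match spans [0:6] → 'lrcjpx'.

lrcjpx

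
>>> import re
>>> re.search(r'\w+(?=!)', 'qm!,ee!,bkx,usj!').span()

(0, 2)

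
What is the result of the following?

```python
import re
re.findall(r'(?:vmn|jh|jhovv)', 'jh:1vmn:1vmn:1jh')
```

['jh', 'vmn', 'vmn', 'jh']

Walking the string: at [0:2] → 'jh'; at [4:7] → 'vmn'; at [9:12] → 'vmn'; at [14:16] → 'jh'.
No capturing groups, so `findall` returns the 4 full match strings.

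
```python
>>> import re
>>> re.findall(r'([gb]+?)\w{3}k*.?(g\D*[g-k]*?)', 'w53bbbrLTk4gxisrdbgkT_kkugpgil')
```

[('bbb', 'gxisrdbgkT_kkugpgil')]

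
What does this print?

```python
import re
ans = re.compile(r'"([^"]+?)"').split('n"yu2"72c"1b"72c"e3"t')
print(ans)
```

['n', 'yu2', '72c', '1b', '72c', 'e3', 't']

`re.split` interleaves the captured-group text with the surrounding fragments.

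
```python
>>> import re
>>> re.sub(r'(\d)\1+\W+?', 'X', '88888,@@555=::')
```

A backreference is literal: `\1` must see the identical characters the first group matched.
Each match is replaced by 'X'.

'X@@X::'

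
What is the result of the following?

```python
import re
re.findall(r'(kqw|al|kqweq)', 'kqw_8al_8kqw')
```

['kqw', 'al', 'kqw']

Scanning left to right: at [0:3] match 'kqw', group 1 = 'kqw'; at [5:7] match 'al', group 1 = 'al'; at [9:12] match 'kqw', group 1 = 'kqw'.
`findall` collects group 1 from each match (3 total).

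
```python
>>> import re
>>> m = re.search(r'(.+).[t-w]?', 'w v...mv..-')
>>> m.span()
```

(0, 11)

The match spans [0:11] → 'w v...mv..-'.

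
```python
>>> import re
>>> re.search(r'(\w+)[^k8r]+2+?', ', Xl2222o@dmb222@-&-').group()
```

'Xl2222o@dmb222'

The pattern matches one or more of a word character (captured); then one or more of any character except [k8r], then one or more of the literal '2' (lazy).
`re.search` tries every starting position until one works.
The match spans [2:16] → 'Xl2222o@dmb222'.
Captured: group 1 = 'Xl2222o'.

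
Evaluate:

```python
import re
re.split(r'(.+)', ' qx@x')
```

['', ' qx@x', '']

The pattern matches one or more of any character (captured).
Because the pattern has a capturing group, `split` also inserts each captured text between the pieces.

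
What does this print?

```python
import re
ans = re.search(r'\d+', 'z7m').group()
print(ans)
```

7

Pattern: one or more of a digit.
`re.search` tries every starting position until one works.
The match spans [1:2] → '7'.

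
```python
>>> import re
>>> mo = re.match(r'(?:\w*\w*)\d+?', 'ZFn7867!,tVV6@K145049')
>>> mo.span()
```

This matches zero or more of a word character, then zero or more of a word character (non-capturing group); then one or more of a digit (lazy).
With `match`, the pattern is implicitly anchored at the beginning.
The match spans [0:7] → 'ZFn7867'.

(0, 7)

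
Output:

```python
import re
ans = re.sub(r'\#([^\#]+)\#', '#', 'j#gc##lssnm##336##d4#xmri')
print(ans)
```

j####xmri

Matches: at [1:5] → '#gc#'; at [5:12] → '#lssnm#'; at [12:17] → '#336#'; at [17:21] → '#d4#'.
Each match is replaced by '#'.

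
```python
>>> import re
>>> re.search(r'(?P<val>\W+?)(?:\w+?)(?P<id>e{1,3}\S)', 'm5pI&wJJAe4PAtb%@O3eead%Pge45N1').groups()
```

Pattern: one or more of a non-word character (lazy) (captured as 'val'); then one or more of a word character (lazy) (non-capturing group); then 1 to 3 of a literal 'e', then a non-whitespace character (captured as 'id').
`re.search` tries every starting position until one works.
The match spans [4:11] → '&wJJAe4'.
Captured: group 1 = '&', group 2 = 'e4'.

('&', 'e4')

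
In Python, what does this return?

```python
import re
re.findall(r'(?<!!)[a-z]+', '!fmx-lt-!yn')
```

['mx', 'lt', 'n']

The negative lookaround is zero-width — it rules out positions where the adjacent text would match, without consuming anything.
`findall` yields the raw match text (3 of them) because the pattern has no groups.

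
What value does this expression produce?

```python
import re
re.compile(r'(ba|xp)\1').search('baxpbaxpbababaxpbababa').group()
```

`\1` is not a pattern — it's the concrete string captured by group 1, re-applied verbatim.
`re.search` tries every starting position until one works.
The match spans [8:12] → 'baba'.
Captured: group 1 = 'ba'.

'baba'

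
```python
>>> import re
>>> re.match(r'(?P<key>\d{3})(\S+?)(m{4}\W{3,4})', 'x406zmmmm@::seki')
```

With `match`, the pattern is implicitly anchored at the beginning.
Here position 0 doesn't satisfy it, so the call returns None.

None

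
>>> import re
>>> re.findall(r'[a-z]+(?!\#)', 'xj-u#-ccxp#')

['xj', 'ccx']

The negative lookaround is zero-width — it rules out positions where the adjacent text would match, without consuming anything.
With no groups in the pattern, `findall` gives back each whole match — 2 here.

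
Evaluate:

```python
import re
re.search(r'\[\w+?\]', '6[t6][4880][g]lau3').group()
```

'[t6]'

The match spans [1:5] → '[t6]'.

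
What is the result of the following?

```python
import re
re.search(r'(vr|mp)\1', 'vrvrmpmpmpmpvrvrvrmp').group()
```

'vrvr'

`\1` is not a pattern — it's the concrete string captured by group 1, re-applied verbatim.
The match spans [0:4] → 'vrvr'.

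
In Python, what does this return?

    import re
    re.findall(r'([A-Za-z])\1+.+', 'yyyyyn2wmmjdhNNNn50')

['y']

A backreference is literal: `\1` must see the identical characters the first group matched.
Walking the string: at [0:19] match 'yyyyyn2wmmjdhNNNn50', group 1 = 'y'.
With a single group, `findall` returns only what that group captured — 1 item.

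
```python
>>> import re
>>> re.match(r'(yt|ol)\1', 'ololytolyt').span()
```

After group 1 captures some text, `\1` only succeeds where that same text appears again.
`re.match` only tries the pattern at the start of the string.
The match spans [0:4] → 'olol'.
Captured: group 1 = 'ol'.

(0, 4)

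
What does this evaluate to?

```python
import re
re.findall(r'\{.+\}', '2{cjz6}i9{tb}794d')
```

No capturing groups, so `findall` returns the 1 full match string.

['{cjz6}i9{tb}']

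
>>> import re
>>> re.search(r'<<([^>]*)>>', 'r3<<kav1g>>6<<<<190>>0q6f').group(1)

'kav1g'

`re.search` scans for the first position where the pattern succeeds.
The match spans [2:11] → '<<kav1g>>'.
Captured: group 1 = 'kav1g'.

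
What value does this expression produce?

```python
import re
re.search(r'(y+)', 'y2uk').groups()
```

('y',)

The match spans [0:1] → 'y'.
Captured: group 1 = 'y'.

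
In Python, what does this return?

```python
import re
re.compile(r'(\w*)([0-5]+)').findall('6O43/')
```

[('6O4', '3')]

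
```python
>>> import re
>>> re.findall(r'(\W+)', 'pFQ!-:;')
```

['!-:;']

Pattern: one or more of a non-word character (captured).
Scanning left to right: at [3:7] match '!-:;', group 1 = '!-:;'.
Because there's exactly one group, `findall` drops the full match and keeps group 1 from the one hit.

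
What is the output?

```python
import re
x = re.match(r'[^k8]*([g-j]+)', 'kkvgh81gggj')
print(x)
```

None

This matches zero or more of any character except [k8]; then one or more of a character in [g-j] (captured).
`match` is anchored at position 0; if the pattern doesn't fit there, it returns None.
Here the string doesn't start with a match, so the call returns None.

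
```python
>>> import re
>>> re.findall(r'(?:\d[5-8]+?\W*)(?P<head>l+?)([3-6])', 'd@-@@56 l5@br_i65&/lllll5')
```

[('l', '5'), ('lllll', '5')]

With 2 capturing groups, `findall` returns a 2-tuple per match.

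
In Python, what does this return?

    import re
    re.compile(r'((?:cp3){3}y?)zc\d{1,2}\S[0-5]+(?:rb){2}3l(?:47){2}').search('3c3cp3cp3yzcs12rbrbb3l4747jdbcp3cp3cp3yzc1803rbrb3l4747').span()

(29, 55)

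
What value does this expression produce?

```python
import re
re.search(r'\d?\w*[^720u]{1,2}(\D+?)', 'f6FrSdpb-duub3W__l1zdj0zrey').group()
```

With the lazy modifier that quantifier settles for the fewest repetitions that let the rest of the pattern succeed (the atoms after it are unaffected and can still be greedy).
The match spans [0:11] → 'f6FrSdpb-du'.

'f6FrSdpb-du'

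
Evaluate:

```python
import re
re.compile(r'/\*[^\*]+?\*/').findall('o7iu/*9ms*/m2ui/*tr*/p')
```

['/*9ms*/', '/*tr*/']

`findall` yields the raw match text (2 of them) because the pattern has no groups.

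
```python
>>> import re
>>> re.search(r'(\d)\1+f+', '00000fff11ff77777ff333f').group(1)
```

'0'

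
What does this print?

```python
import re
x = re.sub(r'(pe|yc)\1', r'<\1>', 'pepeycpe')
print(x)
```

<pe>ycpe

`\1` has to match the exact text group 1 already captured.
Each match is replaced using the text its own group 1 captured.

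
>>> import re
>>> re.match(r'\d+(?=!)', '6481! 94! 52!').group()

`re.match` won't scan ahead — the pattern has to work from the very first character.
The match spans [0:4] → '6481'.

'6481'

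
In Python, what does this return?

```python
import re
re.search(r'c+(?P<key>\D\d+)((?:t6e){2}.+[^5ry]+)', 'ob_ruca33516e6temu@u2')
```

None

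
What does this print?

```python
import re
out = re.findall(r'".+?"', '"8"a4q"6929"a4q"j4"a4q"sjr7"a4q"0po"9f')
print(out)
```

['"8"', '"6929"', '"j4"', '"sjr7"', '"0po"']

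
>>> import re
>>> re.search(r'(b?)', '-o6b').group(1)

''

The match spans [0:0] → ''.
Captured: group 1 = ''.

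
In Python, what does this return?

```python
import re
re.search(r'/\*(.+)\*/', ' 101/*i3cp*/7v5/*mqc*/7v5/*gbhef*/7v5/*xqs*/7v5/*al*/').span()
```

(4, 53)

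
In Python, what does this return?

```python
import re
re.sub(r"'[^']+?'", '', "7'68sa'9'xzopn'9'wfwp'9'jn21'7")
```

Matches: at [1:7] → "'68sa'"; at [8:15] → "'xzopn'"; at [16:22] → "'wfwp'"; at [23:29] → "'jn21'".
Each match is replaced by ''.

'79997'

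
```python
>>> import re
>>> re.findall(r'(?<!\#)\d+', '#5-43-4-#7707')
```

Because the assertion is negative and zero-width, positions next to the forbidden text are skipped.
Walking the string: at [3:5] → '43'; at [6:7] → '4'; at [10:13] → '707'.
No capturing groups, so `findall` returns the 3 full match strings.

['43', '4', '707']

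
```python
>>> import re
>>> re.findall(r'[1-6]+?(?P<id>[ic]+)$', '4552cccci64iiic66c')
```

['c']

Pattern: one or more of a character in [1-6] (lazy); then one or more of one of [ic] (captured as 'id'); then anchored at the end.
Matches: at [15:18] match '66c', group 1 = 'c'.
One capturing group, so `findall` returns just the captured substring from the one match — 1 in all.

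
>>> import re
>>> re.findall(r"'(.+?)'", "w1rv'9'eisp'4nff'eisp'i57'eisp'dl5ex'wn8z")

Matches: at [4:7] match "'9'", group 1 = '9'; at [11:17] match "'4nff'", group 1 = '4nff'; at [21:26] match "'i57'", group 1 = 'i57'; at [30:37] match "'dl5ex'", group 1 = 'dl5ex'.
`findall` collects group 1 from each match (4 total).

['9', '4nff', 'i57', 'dl5ex']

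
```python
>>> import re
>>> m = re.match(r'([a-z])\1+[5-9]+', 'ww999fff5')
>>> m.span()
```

(0, 5)

With `match`, the pattern is implicitly anchored at the beginning.
The match spans [0:5] → 'ww999'.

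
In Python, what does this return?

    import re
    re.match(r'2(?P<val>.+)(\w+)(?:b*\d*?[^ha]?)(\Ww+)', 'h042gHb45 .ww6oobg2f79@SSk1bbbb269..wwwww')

None

Pattern: a literal '2'; then one or more of any character (captured as 'val'); then one or more of a word character (captured); then zero or more of the literal 'b', then zero or more of a digit (lazy), then optionally any character except [ha] (non-capturing group); then a non-word character, then one or more of a literal 'w' (captured).
With `match`, the pattern is implicitly anchored at the beginning.
Here the pattern fails at index 0, so the call returns None.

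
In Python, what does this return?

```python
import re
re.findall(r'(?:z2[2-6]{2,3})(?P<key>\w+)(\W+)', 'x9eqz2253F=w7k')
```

Multiple groups make `findall` return tuples — one 2-tuple for the one match.

[('F', '=')]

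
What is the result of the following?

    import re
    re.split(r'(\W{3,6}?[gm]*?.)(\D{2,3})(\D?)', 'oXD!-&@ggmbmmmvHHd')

['oXD', '!-&@', 'ggm', 'b', 'mmmvHHd']

Pattern: 3 to 6 of a non-word character (lazy), then zero or more of one of [gm] (lazy), then any character (captured); then 2 to 3 of a non-digit (captured); then optionally a non-digit (captured).
Lazy quantifiers expand one character at a time until the remainder of the pattern can match.
Matches to split on: at [3:11] → '!-&@ggmb'.
With a capturing group present, the delimiter's captured portion is kept in the result list.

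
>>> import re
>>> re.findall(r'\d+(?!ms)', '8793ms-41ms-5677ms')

The negative lookahead/lookbehind blocks any match where the forbidden context is present.
Since nothing is captured, `findall` lists the 3 matched substrings directly.

['879', '4', '567']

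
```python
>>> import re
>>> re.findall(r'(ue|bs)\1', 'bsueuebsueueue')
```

`\1` has to match the exact text group 1 already captured.
Scanning left to right: at [2:6] match 'ueue', group 1 = 'ue'; at [8:12] match 'ueue', group 1 = 'ue'.
`findall` collects group 1 from each match (2 total).

['ue', 'ue']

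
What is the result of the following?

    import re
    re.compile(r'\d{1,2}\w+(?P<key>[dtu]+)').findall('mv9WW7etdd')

['d']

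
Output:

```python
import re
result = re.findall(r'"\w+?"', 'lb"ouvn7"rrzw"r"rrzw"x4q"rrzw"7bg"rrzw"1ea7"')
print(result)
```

Walking the string: at [2:9] → '"ouvn7"'; at [13:16] → '"r"'; at [20:25] → '"x4q"'; at [29:34] → '"7bg"'; at [38:44] → '"1ea7"'.
With no groups in the pattern, `findall` gives back each whole match — 5 here.

['"ouvn7"', '"r"', '"x4q"', '"7bg"', '"1ea7"']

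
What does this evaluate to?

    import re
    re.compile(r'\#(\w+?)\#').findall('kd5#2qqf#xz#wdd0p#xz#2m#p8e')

['2qqf', 'wdd0p', '2m']

`findall` collects group 1 from each match (3 total).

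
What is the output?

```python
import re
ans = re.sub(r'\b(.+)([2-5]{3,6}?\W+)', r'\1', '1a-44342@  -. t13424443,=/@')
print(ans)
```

1a-44342@  -. t13424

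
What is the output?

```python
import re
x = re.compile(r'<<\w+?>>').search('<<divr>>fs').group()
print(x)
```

Unlike `match`, `search` isn't anchored — it looks for the pattern anywhere in the string.
The match spans [0:8] → '<<divr>>'.

<<divr>>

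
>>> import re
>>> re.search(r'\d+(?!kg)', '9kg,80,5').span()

A negative assertion filters positions out without eating any characters.
The match spans [4:6] → '80'.

(4, 6)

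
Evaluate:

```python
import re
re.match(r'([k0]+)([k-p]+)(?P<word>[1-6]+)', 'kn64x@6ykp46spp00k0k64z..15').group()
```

'kn64'

Pattern: one or more of one of [k0] (captured); then one or more of a character in [k-p] (captured); then one or more of a character in [1-6] (captured as 'word').
`re.match` won't scan ahead — the pattern has to work from the very first character.
The match spans [0:4] → 'kn64'.
Captured: group 1 = 'k', group 2 = 'n', group 3 = '64'.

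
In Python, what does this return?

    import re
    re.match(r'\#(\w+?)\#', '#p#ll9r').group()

'#p#'

With `match`, the pattern is implicitly anchored at the beginning.
The match spans [0:3] → '#p#'.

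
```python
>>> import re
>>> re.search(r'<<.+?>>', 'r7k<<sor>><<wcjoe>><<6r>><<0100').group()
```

'<<sor>>'

`re.search` scans for the first position where the pattern succeeds.
The match spans [3:10] → '<<sor>>'.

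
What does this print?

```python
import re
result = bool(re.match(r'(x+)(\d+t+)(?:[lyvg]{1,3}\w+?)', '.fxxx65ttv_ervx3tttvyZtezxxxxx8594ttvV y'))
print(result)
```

False

This matches one or more of a literal 'x' (captured); then one or more of a digit, then one or more of the literal 't' (captured); then 1 to 3 of one of [lyvg], then one or more of a word character (lazy) (non-capturing group).
With `match`, the pattern is implicitly anchored at the beginning.
Here position 0 doesn't satisfy it, so the call returns None, and `bool(None)` is False.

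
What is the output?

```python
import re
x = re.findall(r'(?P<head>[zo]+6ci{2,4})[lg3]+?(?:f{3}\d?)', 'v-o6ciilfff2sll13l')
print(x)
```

Pattern: one or more of one of [zo], then the literal '6c', then 2 to 4 of the literal 'i' (captured as 'head'); then one or more of one of [lg3] (lazy); then exactly 3 of the literal 'f', then optionally a digit (non-capturing group).
Walking the string: at [2:12] match 'o6ciilfff2', group 1 = 'o6cii'.
Because there's exactly one group, `findall` drops the full match and keeps group 1 from the one hit.

['o6cii']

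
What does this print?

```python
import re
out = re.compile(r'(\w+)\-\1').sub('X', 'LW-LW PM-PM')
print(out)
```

X X

A backreference is literal: `\1` must see the identical characters the first group matched.
Matches: at [0:5] → 'LW-LW'; at [6:11] → 'PM-PM'.
`sub` substitutes 'X' at each match site.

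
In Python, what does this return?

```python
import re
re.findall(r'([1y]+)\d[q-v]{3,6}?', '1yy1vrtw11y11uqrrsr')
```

With a single group, `findall` returns only what that group captured — 2 items.

['1yy', '11y1']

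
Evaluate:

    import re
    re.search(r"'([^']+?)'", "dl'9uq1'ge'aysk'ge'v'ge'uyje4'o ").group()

"'9uq1'"

`search` walks the string left to right and returns the first match it finds.
The match spans [2:8] → "'9uq1'".
Captured: group 1 = '9uq1'.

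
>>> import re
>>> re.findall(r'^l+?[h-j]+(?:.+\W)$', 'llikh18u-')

With no groups in the pattern, `findall` gives back each whole match — 1 here.

['llikh18u-']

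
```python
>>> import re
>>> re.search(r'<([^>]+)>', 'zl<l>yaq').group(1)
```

'l'

The match spans [2:5] → '<l>'.
Captured: group 1 = 'l'.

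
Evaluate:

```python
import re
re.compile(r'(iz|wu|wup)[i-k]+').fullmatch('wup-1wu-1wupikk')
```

`re.fullmatch` requires the pattern to consume the entire string.
Here there's no way to consume every character, so the call returns None.

None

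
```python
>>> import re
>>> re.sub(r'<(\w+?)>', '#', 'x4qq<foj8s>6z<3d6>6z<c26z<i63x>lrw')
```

'x4qq#6z#6z<c26z#lrw'

Matches: at [4:11] → '<foj8s>'; at [13:18] → '<3d6>'; at [25:31] → '<i63x>'.
Every occurrence is swapped for '#'.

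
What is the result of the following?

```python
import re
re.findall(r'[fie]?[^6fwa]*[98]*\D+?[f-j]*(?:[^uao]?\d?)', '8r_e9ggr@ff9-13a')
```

This matches optionally one of [fie]; then zero or more of any character except [6fwa], then zero or more of one of [98], then one or more of a non-digit (lazy); then zero or more of a character in [f-j]; then optionally any character except [uao], then optionally a digit (non-capturing group).
Since nothing is captured, `findall` lists the 2 matched substrings directly.

['8r_e9ggr@ff9', '-13a']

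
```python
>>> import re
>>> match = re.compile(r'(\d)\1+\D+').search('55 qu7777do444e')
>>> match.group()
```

After group 1 captures some text, `\1` only succeeds where that same text appears again.
The match spans [0:5] → '55 qu'.

'55 qu'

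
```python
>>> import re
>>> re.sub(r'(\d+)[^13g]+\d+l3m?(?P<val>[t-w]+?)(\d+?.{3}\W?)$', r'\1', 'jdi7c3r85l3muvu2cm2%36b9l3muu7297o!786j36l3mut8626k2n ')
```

'jdi7c3r85l3muvu2cm2%36b9l3'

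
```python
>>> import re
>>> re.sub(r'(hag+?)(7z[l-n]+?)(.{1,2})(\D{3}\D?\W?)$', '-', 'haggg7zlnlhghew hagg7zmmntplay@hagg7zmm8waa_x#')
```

'haggg7zlnlhghew hagg7zmmntplay@-'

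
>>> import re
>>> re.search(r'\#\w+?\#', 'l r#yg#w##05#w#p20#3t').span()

(3, 7)

The match spans [3:7] → '#yg#'.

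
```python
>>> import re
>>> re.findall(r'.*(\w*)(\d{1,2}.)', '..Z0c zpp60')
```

[('', '60')]

Pattern: zero or more of any character; then zero or more of a word character (captured); then 1 to 2 of a digit, then any character (captured).
Scanning left to right: at [0:11] match '..Z0c zpp60', groups = ('', '60').
2 groups means the one result is a tuple of 2 captured strings — 1 here.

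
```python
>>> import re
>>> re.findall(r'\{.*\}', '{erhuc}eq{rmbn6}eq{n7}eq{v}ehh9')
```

['{erhuc}eq{rmbn6}eq{n7}eq{v}']

Scanning left to right: at [0:27] → '{erhuc}eq{rmbn6}eq{n7}eq{v}'.
No capturing groups, so `findall` returns the 1 full match string.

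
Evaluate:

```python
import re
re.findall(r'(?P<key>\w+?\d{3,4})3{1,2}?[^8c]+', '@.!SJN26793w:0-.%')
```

Pattern: one or more of a word character (lazy), then 3 to 4 of a digit (captured as 'key'); then 1 to 2 of the literal '3' (lazy), then one or more of any character except [8c].
Matches: at [3:17] match 'SJN26793w:0-.%', group 1 = 'SJN2679'.
One capturing group, so `findall` returns just the captured substring from the one match — 1 in all.

['SJN2679']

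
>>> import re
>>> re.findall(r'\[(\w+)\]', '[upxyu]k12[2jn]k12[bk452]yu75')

['upxyu', '2jn', 'bk452']

Scanning left to right: at [0:7] match '[upxyu]', group 1 = 'upxyu'; at [10:15] match '[2jn]', group 1 = '2jn'; at [18:25] match '[bk452]', group 1 = 'bk452'.
Because there's exactly one group, `findall` drops the full match and keeps group 1 from each hit.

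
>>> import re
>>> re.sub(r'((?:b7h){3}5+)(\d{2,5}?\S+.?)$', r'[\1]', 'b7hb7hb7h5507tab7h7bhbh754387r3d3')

Pattern: the literal 'b7h' repeated 3 times, then one or more of a literal '5' (captured); then 2 to 5 of a digit (lazy), then one or more of a non-whitespace character, then optionally any character (captured); then anchored at the end.
The replacement refers to a captured group, so each match is rewritten using its own captured text.

'[b7hb7hb7h55]'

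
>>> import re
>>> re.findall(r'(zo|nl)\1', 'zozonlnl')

['zo', 'nl']

The backreference `\1` re-matches whatever the first group consumed, character for character.
With a single group, `findall` returns only what that group captured — 2 items.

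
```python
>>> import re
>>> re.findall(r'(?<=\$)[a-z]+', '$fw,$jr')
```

['fw', 'jr']

Because the assertion is zero-width, the text it checks is not consumed and won't appear in the result.
With no groups in the pattern, `findall` gives back each whole match — 2 here.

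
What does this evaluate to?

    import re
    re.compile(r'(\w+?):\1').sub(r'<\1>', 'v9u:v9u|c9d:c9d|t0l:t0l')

After group 1 captures some text, `\1` only succeeds where that same text appears again.
Matches: at [0:7] → 'v9u:v9u'; at [8:15] → 'c9d:c9d'; at [16:23] → 't0l:t0l'.
Each match is replaced using the text its own group 1 captured.

'<v9u>|<c9d>|<t0l>'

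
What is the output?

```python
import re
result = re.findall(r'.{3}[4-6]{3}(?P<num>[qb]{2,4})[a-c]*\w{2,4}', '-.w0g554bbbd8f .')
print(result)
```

['bbb']

The pattern matches exactly 3 of any character, then exactly 3 of a character in [4-6]; then 2 to 4 of one of [qb] (captured as 'num'); then zero or more of a character in [a-c], then 2 to 4 of a word character.
Walking the string: at [2:14] match 'w0g554bbbd8f', group 1 = 'bbb'.
One capturing group, so `findall` returns just the captured substring from the one match — 1 in all.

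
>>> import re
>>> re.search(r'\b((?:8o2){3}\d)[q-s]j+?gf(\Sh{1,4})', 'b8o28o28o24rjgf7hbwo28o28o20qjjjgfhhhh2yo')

None

Here no position works, so the call returns None.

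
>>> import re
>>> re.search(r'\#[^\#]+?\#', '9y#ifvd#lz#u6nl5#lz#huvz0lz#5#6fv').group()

'#ifvd#'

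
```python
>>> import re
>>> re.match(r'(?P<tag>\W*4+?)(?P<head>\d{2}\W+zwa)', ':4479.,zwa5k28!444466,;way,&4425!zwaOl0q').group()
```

':4479.,zwa'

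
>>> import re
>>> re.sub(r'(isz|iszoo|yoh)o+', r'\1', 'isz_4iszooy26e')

'isz_4iszy26e'

`\1` in the replacement pulls in group 1's text for each match.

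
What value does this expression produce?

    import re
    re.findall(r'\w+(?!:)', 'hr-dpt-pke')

['hr', 'dpt', 'pke']

A negative assertion filters positions out without eating any characters.
With no groups in the pattern, `findall` gives back each whole match — 3 here.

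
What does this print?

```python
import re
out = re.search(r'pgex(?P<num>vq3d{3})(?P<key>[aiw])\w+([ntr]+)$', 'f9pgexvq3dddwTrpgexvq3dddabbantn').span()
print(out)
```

(2, 32)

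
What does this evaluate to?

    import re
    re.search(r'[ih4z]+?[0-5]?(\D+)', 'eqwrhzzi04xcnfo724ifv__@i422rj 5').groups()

The match spans [4:8] → 'hzzi'.
Captured: group 1 = 'zzi'.

('zzi',)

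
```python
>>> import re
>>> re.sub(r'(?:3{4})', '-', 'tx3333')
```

Every occurrence is swapped for '-'.

'tx-'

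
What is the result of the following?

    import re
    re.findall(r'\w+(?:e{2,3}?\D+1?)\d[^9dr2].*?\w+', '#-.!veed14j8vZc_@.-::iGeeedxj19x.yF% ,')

['veed14j8vZc_', 'iGeeedxj19x.yF']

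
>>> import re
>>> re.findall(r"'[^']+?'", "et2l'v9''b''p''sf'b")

`findall` yields the raw match text (4 of them) because the pattern has no groups.

["'v9'", "'b'", "'p'", "'sf'"]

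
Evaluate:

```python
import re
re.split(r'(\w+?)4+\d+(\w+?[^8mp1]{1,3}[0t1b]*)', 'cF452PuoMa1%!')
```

A `+?`/`*?`/`{m,n}?` starts at its minimum and grows only as far as needed for what follows to match.
With a capturing group present, the delimiter's captured portion is kept in the result list.

['', 'cF', 'PuoM', 'a1%!']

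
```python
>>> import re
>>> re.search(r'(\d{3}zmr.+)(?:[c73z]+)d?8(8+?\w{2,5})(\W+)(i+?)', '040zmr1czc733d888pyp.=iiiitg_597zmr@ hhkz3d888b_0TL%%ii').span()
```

Pattern: exactly 3 of a digit, then the literal 'zmr', then one or more of any character (captured); then one or more of one of [c73z] (non-capturing group); then optionally a literal 'd', then the literal '8'; then one or more of a literal '8' (lazy), then 2 to 5 of a word character (captured); then one or more of a non-word character (captured); then one or more of a literal 'i' (lazy) (captured).
A non-greedy quantifier consumes as few characters as it can — just enough that the remainder of the pattern still matches from where it stops; whatever follows it matches normally.
Unlike `match`, `search` isn't anchored — it looks for the pattern anywhere in the string.
The match spans [0:54] → '040zmr1czc733d888pyp.=iiiitg_597zmr@ hhkz3d888b_0TL%%i'.
Captured: group 1 = '040zmr1czc733d888pyp.=iiiitg_597zmr@ hhkz', group 2 = '88b_0TL', group 3 = '%%', group 4 = 'i'.

(0, 54)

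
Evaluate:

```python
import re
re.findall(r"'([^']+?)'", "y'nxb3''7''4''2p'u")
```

['nxb3', '7', '4', '2p']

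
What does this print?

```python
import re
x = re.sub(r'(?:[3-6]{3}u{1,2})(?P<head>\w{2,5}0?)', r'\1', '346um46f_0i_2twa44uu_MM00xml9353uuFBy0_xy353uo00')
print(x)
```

`\1` in the replacement pulls in group 1's text for each match.

m46f_0i_2twa44uu_MM00xml9FBy0_xyo00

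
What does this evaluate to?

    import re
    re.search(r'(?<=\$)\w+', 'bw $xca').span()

Lookahead/lookbehind check context without consuming it, so the matched span excludes the asserted characters.
`re.search` tries every starting position until one works.
The match spans [4:7] → 'xca'.

(4, 7)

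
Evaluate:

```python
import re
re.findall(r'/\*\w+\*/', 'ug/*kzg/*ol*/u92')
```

['/*ol*/']

Scanning left to right: at [7:13] → '/*ol*/'.
`findall` yields the raw match text (1 of them) because the pattern has no groups.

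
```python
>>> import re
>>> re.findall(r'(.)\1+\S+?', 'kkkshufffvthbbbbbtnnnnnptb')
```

`\1` has to match the exact text group 1 already captured.
One capturing group, so `findall` returns just the captured substring from each match — 4 in all.

['k', 'f', 'b', 'n']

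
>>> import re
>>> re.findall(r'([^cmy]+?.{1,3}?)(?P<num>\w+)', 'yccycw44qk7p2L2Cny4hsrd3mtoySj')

A non-greedy quantifier consumes as few characters as it can — just enough that the remainder of the pattern still matches from where it stops; whatever follows it matches normally.
`findall` packs the 2 group values into a tuple for every match.

[('w4', '4qk7p2L2Cny4hsrd3mtoySj')]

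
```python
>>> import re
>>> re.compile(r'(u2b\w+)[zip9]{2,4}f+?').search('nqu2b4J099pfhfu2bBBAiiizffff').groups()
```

The match spans [2:25] → 'u2b4J099pfhfu2bBBAiiizf'.
Captured: group 1 = 'u2b4J099pfhfu2bBBAii'.

('u2b4J099pfhfu2bBBAii',)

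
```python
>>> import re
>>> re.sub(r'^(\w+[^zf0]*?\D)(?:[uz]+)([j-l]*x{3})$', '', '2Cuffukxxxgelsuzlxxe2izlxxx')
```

The pattern matches anchored at the start of the string; then one or more of a word character, then zero or more of any character except [zf0] (lazy), then a non-digit (captured); then one or more of one of [uz] (non-capturing group); then zero or more of a character in [j-l], then exactly 3 of the literal 'x' (captured); then anchored at the end.
`sub` substitutes '' at each match site.

''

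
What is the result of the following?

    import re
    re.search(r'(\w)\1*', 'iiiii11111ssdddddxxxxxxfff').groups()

('i',)

The backreference `\1` re-matches whatever the first group consumed, character for character.
`search` walks the string left to right and returns the first match it finds.
The match spans [0:5] → 'iiiii'.
Captured: group 1 = 'i'.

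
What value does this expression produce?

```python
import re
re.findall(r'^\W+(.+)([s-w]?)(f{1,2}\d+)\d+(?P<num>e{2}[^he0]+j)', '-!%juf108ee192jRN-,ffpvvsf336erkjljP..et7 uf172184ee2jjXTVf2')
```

[('juf108ee192jRN-,ffpvvsf336erkjljP..et7 u', '', 'f17218', 'ee2jj')]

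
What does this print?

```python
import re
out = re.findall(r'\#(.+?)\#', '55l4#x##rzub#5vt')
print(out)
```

Because there's exactly one group, `findall` drops the full match and keeps group 1 from each hit.

['x', 'rzub']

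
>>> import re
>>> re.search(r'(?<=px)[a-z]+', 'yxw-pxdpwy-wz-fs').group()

'dpwy'

The positive lookaround only admits positions where the adjacent text matches; those characters stay outside the span.
The match spans [6:10] → 'dpwy'.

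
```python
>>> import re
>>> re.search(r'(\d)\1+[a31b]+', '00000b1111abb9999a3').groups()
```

The match spans [0:13] → '00000b1111abb'.
Captured: group 1 = '0'.

('0',)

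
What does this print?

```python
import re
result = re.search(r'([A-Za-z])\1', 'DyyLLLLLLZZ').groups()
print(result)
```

The backreference `\1` re-matches whatever the first group consumed, character for character.
`re.search` scans for the first position where the pattern succeeds.
The match spans [1:3] → 'yy'.
Captured: group 1 = 'y'.

('y',)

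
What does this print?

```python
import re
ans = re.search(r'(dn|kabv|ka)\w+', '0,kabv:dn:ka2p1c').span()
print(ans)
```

Unlike `match`, `search` isn't anchored — it looks for the pattern anywhere in the string.
The match spans [2:6] → 'kabv'.
Captured: group 1 = 'ka'.

(2, 6)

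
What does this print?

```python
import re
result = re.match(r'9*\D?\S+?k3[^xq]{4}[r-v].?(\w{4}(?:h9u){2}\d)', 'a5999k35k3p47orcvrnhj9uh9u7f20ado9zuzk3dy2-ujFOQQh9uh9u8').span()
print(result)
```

(0, 56)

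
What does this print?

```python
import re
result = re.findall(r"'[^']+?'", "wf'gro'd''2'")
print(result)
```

["'gro'", "'2'"]

Scanning left to right: at [2:7] → "'gro'"; at [9:12] → "'2'".
With no groups in the pattern, `findall` gives back each whole match — 2 here.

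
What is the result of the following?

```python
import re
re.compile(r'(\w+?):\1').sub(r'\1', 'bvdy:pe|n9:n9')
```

'bvdy:pe|n9'

`\1` is not a pattern — it's the concrete string captured by group 1, re-applied verbatim.
The replacement refers to a captured group, so each match is rewritten using its own captured text.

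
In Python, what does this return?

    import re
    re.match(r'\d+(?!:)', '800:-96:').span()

(0, 2)

`re.match` won't scan ahead — the pattern has to work from the very first character.
The match spans [0:2] → '80'.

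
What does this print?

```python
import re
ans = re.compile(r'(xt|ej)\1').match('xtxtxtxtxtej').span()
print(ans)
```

(0, 4)

A backreference is literal: `\1` must see the identical characters the first group matched.
`match` is anchored at position 0; if the pattern doesn't fit there, it returns None.
The match spans [0:4] → 'xtxt'.
Captured: group 1 = 'xt'.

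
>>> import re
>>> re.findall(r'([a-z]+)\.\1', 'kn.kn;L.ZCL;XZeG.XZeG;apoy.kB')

A backreference is literal: `\1` must see the identical characters the first group matched.
Matches: at [0:5] match 'kn.kn', group 1 = 'kn'.
With a single group, `findall` returns only what that group captured — 1 item.

['kn']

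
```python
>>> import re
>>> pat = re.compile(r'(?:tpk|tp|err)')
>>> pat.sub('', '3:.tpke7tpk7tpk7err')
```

'3:.e777'

`|` is ordered: at each position the engine commits to the first alternative that works.
Matches: at [3:6] → 'tpk'; at [8:11] → 'tpk'; at [12:15] → 'tpk'; at [16:19] → 'err'.
Each match is replaced by ''.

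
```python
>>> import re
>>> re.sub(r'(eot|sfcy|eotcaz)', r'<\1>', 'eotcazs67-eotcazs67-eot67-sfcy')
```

Alternation isn't longest-match — the leftmost alternative that fits at this position is chosen.
Matches: at [0:3] → 'eot'; at [10:13] → 'eot'; at [20:23] → 'eot'; at [26:30] → 'sfcy'.
`\1` in the replacement pulls in group 1's text for each match.

'<eot>cazs67-<eot>cazs67-<eot>67-<sfcy>'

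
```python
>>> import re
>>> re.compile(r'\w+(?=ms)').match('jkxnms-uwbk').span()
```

(0, 4)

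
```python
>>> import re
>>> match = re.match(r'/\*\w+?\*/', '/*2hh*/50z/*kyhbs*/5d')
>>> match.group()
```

'/*2hh*/'

`match` is anchored at position 0; if the pattern doesn't fit there, it returns None.
The match spans [0:7] → '/*2hh*/'.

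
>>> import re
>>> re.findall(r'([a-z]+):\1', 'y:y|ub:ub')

A backreference is literal: `\1` must see the identical characters the first group matched.
Walking the string: at [0:3] match 'y:y', group 1 = 'y'; at [4:9] match 'ub:ub', group 1 = 'ub'.
One capturing group, so `findall` returns just the captured substring from each match — 2 in all.

['y', 'ub']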